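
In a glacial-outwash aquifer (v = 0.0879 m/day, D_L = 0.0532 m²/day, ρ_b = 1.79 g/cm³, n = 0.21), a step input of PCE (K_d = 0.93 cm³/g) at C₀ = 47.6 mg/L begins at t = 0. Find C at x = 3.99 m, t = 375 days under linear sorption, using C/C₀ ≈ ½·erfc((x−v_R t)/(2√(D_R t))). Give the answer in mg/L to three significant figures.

21.1 mg/L

Retardation factor R = 1 + ρ_b·K_d/n = 1 + 1.79 × 0.93/0.21 = 8.927.
Sorption retards both mechanisms: v_R = v/R = 0.009847 m/day, D_R = D/R = 0.005959 m²/day.
v_R·t = 0.009847 × 375 = 3.692625 m; 2√(D_R t) = 2.990 m; argument = (3.99 − 3.692625)/2.990 = 0.09946.
C = C₀ × ½·erfc(0.09946) = 47.6 × 0.4441 = 21.1 mg/L.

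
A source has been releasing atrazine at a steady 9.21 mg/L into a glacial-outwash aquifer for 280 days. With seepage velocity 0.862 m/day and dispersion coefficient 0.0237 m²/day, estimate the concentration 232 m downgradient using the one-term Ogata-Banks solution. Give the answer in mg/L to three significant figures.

For a continuous step input, C/C₀ ≈ ½·erfc((x−vt)/(2√(Dt))).
vt = 0.862 × 280 = 241.36 m and 2√(Dt) = 2√(0.0237 × 280) = 5.152 m.
Argument (x−vt)/(2√(Dt)) = (232 − 241.36)/5.152 = -1.817; ½·erfc(-1.817) = 0.9949.
C = 9.21 × 0.9949 = 9.16 mg/L.

9.16 mg/L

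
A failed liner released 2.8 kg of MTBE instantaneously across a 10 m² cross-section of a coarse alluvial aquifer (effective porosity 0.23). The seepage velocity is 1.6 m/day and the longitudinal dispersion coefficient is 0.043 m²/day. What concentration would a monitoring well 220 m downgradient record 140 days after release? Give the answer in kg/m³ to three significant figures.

For an instantaneous plane source, C(x,t) = M/(n_e·A·√(4πDt)) · exp(−(x−vt)²/(4Dt)), with n_e·A the pore (flow) area.
Plume center vt = 1.6 × 140 = 224 m, so the well at 220 m is 4 m upgradient of the peak.
√(4πDt) = 8.698 m, giving peak height M/(n_e·A·√(4πDt)) = 2.8/(0.23 × 10 × 8.698) = 0.1400 kg/m³.
(x−vt)²/(4Dt) = (-4)²/(4 × 0.043 × 140) = 0.6645; exp(−0.6645) = 0.5145.
C = 0.1400 × 0.5145 = 0.0720 kg/m³.

0.0720 kg/m³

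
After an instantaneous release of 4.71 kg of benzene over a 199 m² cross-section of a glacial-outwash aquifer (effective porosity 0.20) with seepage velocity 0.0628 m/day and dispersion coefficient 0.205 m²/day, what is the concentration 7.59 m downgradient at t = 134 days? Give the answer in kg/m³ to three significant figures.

0.00633 kg/m³

For an instantaneous plane source, C(x,t) = M/(n_e·A·√(4πDt)) · exp(−(x−vt)²/(4Dt)), with n_e·A the pore (flow) area.
Plume center vt = 0.0628 × 134 = 8.4152 m, so the well at 7.59 m is 0.8252 m upgradient of the peak.
√(4πDt) = 18.58 m, giving peak height M/(n_e·A·√(4πDt)) = 4.71/(0.20 × 199 × 18.58) = 0.006369 kg/m³.
(x−vt)²/(4Dt) = (-0.8252)²/(4 × 0.205 × 134) = 0.006197; exp(−0.006197) = 0.9938.
C = 0.006369 × 0.9938 = 0.00633 kg/m³.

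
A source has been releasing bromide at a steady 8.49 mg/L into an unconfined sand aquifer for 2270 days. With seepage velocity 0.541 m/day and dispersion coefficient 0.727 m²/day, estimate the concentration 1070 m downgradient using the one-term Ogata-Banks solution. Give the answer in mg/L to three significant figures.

For a continuous step input, C/C₀ ≈ ½·erfc((x−vt)/(2√(Dt))).
vt = 0.541 × 2270 = 1228.07 m and 2√(Dt) = 2√(0.727 × 2270) = 81.25 m.
Argument (x−vt)/(2√(Dt)) = (1070 − 1228.07)/81.25 = -1.945; ½·erfc(-1.945) = 0.9970.
C = 8.49 × 0.9970 = 8.46 mg/L.

8.46 mg/L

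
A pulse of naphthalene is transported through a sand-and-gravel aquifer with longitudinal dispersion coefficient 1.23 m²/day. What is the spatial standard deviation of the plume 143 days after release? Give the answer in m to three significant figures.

18.8 m

Dispersive spreading gives a Gaussian with σ² = 2Dt; advection only shifts the center.
σ = √(2 × 1.23 × 143) = 18.8 m.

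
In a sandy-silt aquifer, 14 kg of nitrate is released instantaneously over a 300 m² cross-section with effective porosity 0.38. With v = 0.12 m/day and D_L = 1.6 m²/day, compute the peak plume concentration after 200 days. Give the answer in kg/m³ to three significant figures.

The peak of an instantaneous 1D plume sits at x = vt; there the Gaussian factor is 1 and C_max = M/(n_e·A·√(4πDt)), where n_e·A is the pore area the mass is dissolved in.
√(4πDt) = √(4π × 1.6 × 200) = 63.41 m, so C_max = 14/(0.38 × 300 × 63.41) = 0.00194 kg/m³.

0.00194 kg/m³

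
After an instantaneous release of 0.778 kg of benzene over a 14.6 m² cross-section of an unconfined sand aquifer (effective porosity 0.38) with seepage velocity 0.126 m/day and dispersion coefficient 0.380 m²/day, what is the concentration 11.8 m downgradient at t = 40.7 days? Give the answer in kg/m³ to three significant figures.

0.00490 kg/m³

For an instantaneous plane source, C(x,t) = M/(n_e·A·√(4πDt)) · exp(−(x−vt)²/(4Dt)), with n_e·A the pore (flow) area.
Plume center vt = 0.126 × 40.7 = 5.1282 m, so the well at 11.8 m is 6.6718 m downgradient of the peak.
√(4πDt) = 13.94 m, giving peak height M/(n_e·A·√(4πDt)) = 0.778/(0.38 × 14.6 × 13.94) = 0.01006 kg/m³.
(x−vt)²/(4Dt) = (6.6718)²/(4 × 0.380 × 40.7) = 0.7195; exp(−0.7195) = 0.4870.
C = 0.01006 × 0.4870 = 0.00490 kg/m³.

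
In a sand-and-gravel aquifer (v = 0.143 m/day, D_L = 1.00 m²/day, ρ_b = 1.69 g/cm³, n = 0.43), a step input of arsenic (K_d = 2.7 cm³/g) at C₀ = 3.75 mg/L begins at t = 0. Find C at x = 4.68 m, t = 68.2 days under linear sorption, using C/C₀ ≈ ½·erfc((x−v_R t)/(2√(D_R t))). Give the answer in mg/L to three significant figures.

Retardation factor R = 1 + ρ_b·K_d/n = 1 + 1.69 × 2.7/0.43 = 11.61.
Sorption retards both mechanisms: v_R = v/R = 0.01232 m/day, D_R = D/R = 0.08613 m²/day.
v_R·t = 0.01232 × 68.2 = 0.840224 m; 2√(D_R t) = 4.847 m; argument = (4.68 − 0.840224)/4.847 = 0.7922.
C = C₀ × ½·erfc(0.7922) = 3.75 × 0.1313 = 0.492 mg/L.

0.492 mg/L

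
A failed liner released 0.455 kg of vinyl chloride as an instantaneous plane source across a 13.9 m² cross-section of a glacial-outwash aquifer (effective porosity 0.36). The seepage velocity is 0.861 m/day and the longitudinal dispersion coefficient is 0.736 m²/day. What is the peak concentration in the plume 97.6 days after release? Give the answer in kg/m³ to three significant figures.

The peak of an instantaneous 1D plume sits at x = vt; there the Gaussian factor is 1 and C_max = M/(n_e·A·√(4πDt)), where n_e·A is the pore area the mass is dissolved in.
√(4πDt) = √(4π × 0.736 × 97.6) = 30.04 m, so C_max = 0.455/(0.36 × 13.9 × 30.04) = 0.00303 kg/m³.

0.00303 kg/m³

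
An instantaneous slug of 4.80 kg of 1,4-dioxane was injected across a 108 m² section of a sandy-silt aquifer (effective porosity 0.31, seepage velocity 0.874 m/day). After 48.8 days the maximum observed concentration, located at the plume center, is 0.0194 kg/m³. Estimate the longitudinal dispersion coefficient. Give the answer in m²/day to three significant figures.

At the plume center C_max = M/(n_e·A·√(4πDt)), so D = M²/(4πt·(n_e·A·C_max)²).
n_e·A·C_max = 0.31 × 108 × 0.0194 = 0.6495 kg/m.
D = 4.80²/(4π × 48.8 × 0.6495²) = 0.0891 m²/day.

0.0891 m²/day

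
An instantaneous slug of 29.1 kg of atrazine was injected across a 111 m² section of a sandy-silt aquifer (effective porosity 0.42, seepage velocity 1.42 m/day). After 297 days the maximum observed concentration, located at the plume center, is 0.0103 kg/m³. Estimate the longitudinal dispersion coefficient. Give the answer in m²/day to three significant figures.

0.984 m²/day

At the plume center C_max = M/(n_e·A·√(4πDt)), so D = M²/(4πt·(n_e·A·C_max)²).
n_e·A·C_max = 0.42 × 111 × 0.0103 = 0.4802 kg/m.
D = 29.1²/(4π × 297 × 0.4802²) = 0.984 m²/day.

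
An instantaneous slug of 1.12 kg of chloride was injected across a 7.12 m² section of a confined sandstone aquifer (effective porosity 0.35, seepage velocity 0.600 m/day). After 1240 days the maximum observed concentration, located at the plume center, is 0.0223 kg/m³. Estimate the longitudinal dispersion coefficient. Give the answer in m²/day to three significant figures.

0.0261 m²/day

At the plume center C_max = M/(n_e·A·√(4πDt)), so D = M²/(4πt·(n_e·A·C_max)²).
n_e·A·C_max = 0.35 × 7.12 × 0.0223 = 0.05557 kg/m.
D = 1.12²/(4π × 1240 × 0.05557²) = 0.0261 m²/day.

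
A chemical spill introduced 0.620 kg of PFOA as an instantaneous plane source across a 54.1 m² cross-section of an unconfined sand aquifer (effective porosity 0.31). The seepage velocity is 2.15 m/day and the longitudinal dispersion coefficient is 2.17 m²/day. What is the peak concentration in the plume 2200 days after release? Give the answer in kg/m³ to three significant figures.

0.000151 kg/m³

The peak of an instantaneous 1D plume sits at x = vt; there the Gaussian factor is 1 and C_max = M/(n_e·A·√(4πDt)), where n_e·A is the pore area the mass is dissolved in.
√(4πDt) = √(4π × 2.17 × 2200) = 244.9 m, so C_max = 0.620/(0.31 × 54.1 × 244.9) = 0.000151 kg/m³.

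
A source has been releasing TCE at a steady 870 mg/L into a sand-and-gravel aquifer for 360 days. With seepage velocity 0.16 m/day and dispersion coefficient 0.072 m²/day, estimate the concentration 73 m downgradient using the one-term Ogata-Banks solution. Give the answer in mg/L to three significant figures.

14.1 mg/L

For a continuous step input, C/C₀ ≈ ½·erfc((x−vt)/(2√(Dt))).
vt = 0.16 × 360 = 57.6 m and 2√(Dt) = 2√(0.072 × 360) = 10.18 m.
Argument (x−vt)/(2√(Dt)) = (73 − 57.6)/10.18 = 1.513; ½·erfc(1.513) = 0.01619.
C = 870 × 0.01619 = 14.1 mg/L.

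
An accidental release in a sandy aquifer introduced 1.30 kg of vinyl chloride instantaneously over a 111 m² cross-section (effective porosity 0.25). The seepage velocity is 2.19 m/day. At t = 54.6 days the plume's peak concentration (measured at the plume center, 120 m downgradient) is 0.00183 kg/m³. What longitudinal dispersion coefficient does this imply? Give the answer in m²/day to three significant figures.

At the plume center C_max = M/(n_e·A·√(4πDt)), so D = M²/(4πt·(n_e·A·C_max)²).
n_e·A·C_max = 0.25 × 111 × 0.00183 = 0.05078 kg/m.
D = 1.30²/(4π × 54.6 × 0.05078²) = 0.955 m²/day.

0.955 m²/day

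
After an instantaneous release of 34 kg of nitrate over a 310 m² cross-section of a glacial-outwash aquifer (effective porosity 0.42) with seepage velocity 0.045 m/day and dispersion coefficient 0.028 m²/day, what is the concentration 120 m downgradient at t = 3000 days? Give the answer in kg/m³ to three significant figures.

0.00411 kg/m³

For an instantaneous plane source, C(x,t) = M/(n_e·A·√(4πDt)) · exp(−(x−vt)²/(4Dt)), with n_e·A the pore (flow) area.
Plume center vt = 0.045 × 3000 = 135 m, so the well at 120 m is 15 m upgradient of the peak.
√(4πDt) = 32.49 m, giving peak height M/(n_e·A·√(4πDt)) = 34/(0.42 × 310 × 32.49) = 0.008037 kg/m³.
(x−vt)²/(4Dt) = (-15)²/(4 × 0.028 × 3000) = 0.6696; exp(−0.6696) = 0.5119.
C = 0.008037 × 0.5119 = 0.00411 kg/m³.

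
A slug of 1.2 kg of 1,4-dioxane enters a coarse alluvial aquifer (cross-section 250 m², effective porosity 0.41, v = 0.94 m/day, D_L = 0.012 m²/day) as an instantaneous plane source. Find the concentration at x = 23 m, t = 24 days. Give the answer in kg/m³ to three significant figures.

For an instantaneous plane source, C(x,t) = M/(n_e·A·√(4πDt)) · exp(−(x−vt)²/(4Dt)), with n_e·A the pore (flow) area.
Plume center vt = 0.94 × 24 = 22.56 m, so the well at 23 m is 0.44 m downgradient of the peak.
√(4πDt) = 1.902 m, giving peak height M/(n_e·A·√(4πDt)) = 1.2/(0.41 × 250 × 1.902) = 0.006155 kg/m³.
(x−vt)²/(4Dt) = (0.44)²/(4 × 0.012 × 24) = 0.1681; exp(−0.1681) = 0.8453.
C = 0.006155 × 0.8453 = 0.00520 kg/m³.

0.00520 kg/m³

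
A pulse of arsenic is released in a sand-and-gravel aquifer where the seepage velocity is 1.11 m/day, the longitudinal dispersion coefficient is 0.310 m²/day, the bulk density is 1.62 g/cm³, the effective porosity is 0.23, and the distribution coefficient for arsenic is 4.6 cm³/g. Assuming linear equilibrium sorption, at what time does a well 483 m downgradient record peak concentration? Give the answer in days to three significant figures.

14500 days

Retardation factor R = 1 + ρ_b·K_d/n = 1 + 1.62 × 4.6/0.23 = 33.40.
Sorption retards both mechanisms: v_R = v/R = 0.03323 m/day, D_R = D/R = 0.009281 m²/day.
Peak time from v_R²t² + 2D_R t − x² = 0: t = (√(D_R² + v_R²x²) − D_R)/v_R².
√(D_R² + v_R²x²) = √(0.009281² + 0.03323² × 483²) = 16.05; v_R² = 0.001104.
t = (16.05 − 0.009281)/0.001104 = 14500 days.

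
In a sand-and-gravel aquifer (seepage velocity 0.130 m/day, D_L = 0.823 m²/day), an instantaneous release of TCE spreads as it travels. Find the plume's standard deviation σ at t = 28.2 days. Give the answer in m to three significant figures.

6.81 m

Dispersive spreading gives a Gaussian with σ² = 2Dt; advection only shifts the center.
σ = √(2 × 0.823 × 28.2) = 6.81 m.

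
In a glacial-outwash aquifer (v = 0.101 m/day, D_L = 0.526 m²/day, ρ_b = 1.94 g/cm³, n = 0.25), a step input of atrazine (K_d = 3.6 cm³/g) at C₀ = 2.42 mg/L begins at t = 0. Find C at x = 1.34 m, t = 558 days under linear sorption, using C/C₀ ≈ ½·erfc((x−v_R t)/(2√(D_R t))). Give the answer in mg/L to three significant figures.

Retardation factor R = 1 + ρ_b·K_d/n = 1 + 1.94 × 3.6/0.25 = 28.94.
Sorption retards both mechanisms: v_R = v/R = 0.003490 m/day, D_R = D/R = 0.01818 m²/day.
v_R·t = 0.003490 × 558 = 1.94742 m; 2√(D_R t) = 6.370 m; argument = (1.34 − 1.94742)/6.370 = -0.09536.
C = C₀ × ½·erfc(-0.09536) = 2.42 × 0.5536 = 1.34 mg/L.

1.34 mg/L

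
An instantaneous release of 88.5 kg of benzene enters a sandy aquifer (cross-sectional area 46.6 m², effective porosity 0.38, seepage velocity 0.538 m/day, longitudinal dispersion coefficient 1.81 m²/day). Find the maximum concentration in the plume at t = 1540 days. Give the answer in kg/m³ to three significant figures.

0.0267 kg/m³

The peak of an instantaneous 1D plume sits at x = vt; there the Gaussian factor is 1 and C_max = M/(n_e·A·√(4πDt)), where n_e·A is the pore area the mass is dissolved in.
√(4πDt) = √(4π × 1.81 × 1540) = 187.2 m, so C_max = 88.5/(0.38 × 46.6 × 187.2) = 0.0267 kg/m³.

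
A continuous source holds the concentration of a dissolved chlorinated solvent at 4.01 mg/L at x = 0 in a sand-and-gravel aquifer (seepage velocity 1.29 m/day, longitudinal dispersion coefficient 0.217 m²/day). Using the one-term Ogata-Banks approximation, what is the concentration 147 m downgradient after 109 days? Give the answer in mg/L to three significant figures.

For a continuous step input, C/C₀ ≈ ½·erfc((x−vt)/(2√(Dt))).
vt = 1.29 × 109 = 140.61 m and 2√(Dt) = 2√(0.217 × 109) = 9.727 m.
Argument (x−vt)/(2√(Dt)) = (147 − 140.61)/9.727 = 0.6569; ½·erfc(0.6569) = 0.1764.
C = 4.01 × 0.1764 = 0.707 mg/L.

0.707 mg/L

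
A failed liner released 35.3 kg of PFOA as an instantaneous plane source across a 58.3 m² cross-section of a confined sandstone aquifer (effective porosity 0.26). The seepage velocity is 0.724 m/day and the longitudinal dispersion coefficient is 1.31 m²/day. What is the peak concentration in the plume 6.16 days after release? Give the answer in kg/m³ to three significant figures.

0.231 kg/m³

The peak of an instantaneous 1D plume sits at x = vt; there the Gaussian factor is 1 and C_max = M/(n_e·A·√(4πDt)), where n_e·A is the pore area the mass is dissolved in.
√(4πDt) = √(4π × 1.31 × 6.16) = 10.07 m, so C_max = 35.3/(0.26 × 58.3 × 10.07) = 0.231 kg/m³.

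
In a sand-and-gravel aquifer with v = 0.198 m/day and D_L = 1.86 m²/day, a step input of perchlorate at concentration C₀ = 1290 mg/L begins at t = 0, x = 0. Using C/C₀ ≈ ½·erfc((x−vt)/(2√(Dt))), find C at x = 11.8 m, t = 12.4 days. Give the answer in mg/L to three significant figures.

For a continuous step input, C/C₀ ≈ ½·erfc((x−vt)/(2√(Dt))).
vt = 0.198 × 12.4 = 2.4552 m and 2√(Dt) = 2√(1.86 × 12.4) = 9.605 m.
Argument (x−vt)/(2√(Dt)) = (11.8 − 2.4552)/9.605 = 0.9729; ½·erfc(0.9729) = 0.08443.
C = 1290 × 0.08443 = 109 mg/L.

109 mg/L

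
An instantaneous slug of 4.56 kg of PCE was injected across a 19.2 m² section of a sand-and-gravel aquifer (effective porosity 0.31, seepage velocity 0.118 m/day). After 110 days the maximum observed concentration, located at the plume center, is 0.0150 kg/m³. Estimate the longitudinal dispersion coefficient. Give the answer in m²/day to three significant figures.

At the plume center C_max = M/(n_e·A·√(4πDt)), so D = M²/(4πt·(n_e·A·C_max)²).
n_e·A·C_max = 0.31 × 19.2 × 0.0150 = 0.08928 kg/m.
D = 4.56²/(4π × 110 × 0.08928²) = 1.89 m²/day.

1.89 m²/day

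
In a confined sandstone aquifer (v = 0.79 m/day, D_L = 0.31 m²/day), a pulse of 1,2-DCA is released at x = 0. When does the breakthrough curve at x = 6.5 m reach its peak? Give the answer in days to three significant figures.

7.75 days

For the 1D instantaneous-source solution, setting ∂C/∂t = 0 at fixed x gives v²t² + 2Dt − x² = 0, so t = (√(D² + v²x²) − D)/v².
√(D² + v²x²) = √(0.31² + 0.79² × 6.5²) = 5.144; v² = 0.6241.
t = (5.144 − 0.31)/0.6241 = 7.75 days (vs. the pure-advection estimate x/v = 8.23 d).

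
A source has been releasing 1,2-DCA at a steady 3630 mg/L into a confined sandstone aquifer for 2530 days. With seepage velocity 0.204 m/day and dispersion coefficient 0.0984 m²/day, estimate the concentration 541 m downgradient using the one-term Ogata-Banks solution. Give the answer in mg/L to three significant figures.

481 mg/L

For a continuous step input, C/C₀ ≈ ½·erfc((x−vt)/(2√(Dt))).
vt = 0.204 × 2530 = 516.12 m and 2√(Dt) = 2√(0.0984 × 2530) = 31.56 m.
Argument (x−vt)/(2√(Dt)) = (541 − 516.12)/31.56 = 0.7883; ½·erfc(0.7883) = 0.1325.
C = 3630 × 0.1325 = 481 mg/L.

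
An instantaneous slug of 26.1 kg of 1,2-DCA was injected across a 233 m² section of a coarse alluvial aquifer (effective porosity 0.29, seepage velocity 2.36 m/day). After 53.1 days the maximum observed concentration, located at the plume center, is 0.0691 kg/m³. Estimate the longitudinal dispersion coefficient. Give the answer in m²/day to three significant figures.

0.0468 m²/day

At the plume center C_max = M/(n_e·A·√(4πDt)), so D = M²/(4πt·(n_e·A·C_max)²).
n_e·A·C_max = 0.29 × 233 × 0.0691 = 4.669 kg/m.
D = 26.1²/(4π × 53.1 × 4.669²) = 0.0468 m²/day.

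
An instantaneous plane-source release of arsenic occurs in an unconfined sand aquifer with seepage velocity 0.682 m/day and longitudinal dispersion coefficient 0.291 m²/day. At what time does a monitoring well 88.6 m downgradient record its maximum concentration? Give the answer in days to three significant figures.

For the 1D instantaneous-source solution, setting ∂C/∂t = 0 at fixed x gives v²t² + 2Dt − x² = 0, so t = (√(D² + v²x²) − D)/v².
√(D² + v²x²) = √(0.291² + 0.682² × 88.6²) = 60.43; v² = 0.465124.
t = (60.43 − 0.291)/0.465124 = 129 days (vs. the pure-advection estimate x/v = 130 d).

129 days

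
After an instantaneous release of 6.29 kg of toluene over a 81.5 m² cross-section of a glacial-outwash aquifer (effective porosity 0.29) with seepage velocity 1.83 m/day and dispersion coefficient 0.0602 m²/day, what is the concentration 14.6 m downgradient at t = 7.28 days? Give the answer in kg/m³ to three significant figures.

0.0447 kg/m³

For an instantaneous plane source, C(x,t) = M/(n_e·A·√(4πDt)) · exp(−(x−vt)²/(4Dt)), with n_e·A the pore (flow) area.
Plume center vt = 1.83 × 7.28 = 13.3224 m, so the well at 14.6 m is 1.2776 m downgradient of the peak.
√(4πDt) = 2.347 m, giving peak height M/(n_e·A·√(4πDt)) = 6.29/(0.29 × 81.5 × 2.347) = 0.1134 kg/m³.
(x−vt)²/(4Dt) = (1.2776)²/(4 × 0.0602 × 7.28) = 0.9311; exp(−0.9311) = 0.3941.
C = 0.1134 × 0.3941 = 0.0447 kg/m³.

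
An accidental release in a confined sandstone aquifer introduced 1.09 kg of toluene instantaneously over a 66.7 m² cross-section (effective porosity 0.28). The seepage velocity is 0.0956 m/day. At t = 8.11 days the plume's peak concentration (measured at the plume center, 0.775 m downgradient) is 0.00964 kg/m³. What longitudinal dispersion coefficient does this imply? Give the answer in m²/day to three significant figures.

0.360 m²/day

At the plume center C_max = M/(n_e·A·√(4πDt)), so D = M²/(4πt·(n_e·A·C_max)²).
n_e·A·C_max = 0.28 × 66.7 × 0.00964 = 0.1800 kg/m.
D = 1.09²/(4π × 8.11 × 0.1800²) = 0.360 m²/day.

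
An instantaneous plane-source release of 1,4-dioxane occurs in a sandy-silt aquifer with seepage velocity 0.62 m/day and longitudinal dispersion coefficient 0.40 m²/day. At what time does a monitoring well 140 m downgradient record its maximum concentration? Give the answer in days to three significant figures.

225 days

For the 1D instantaneous-source solution, setting ∂C/∂t = 0 at fixed x gives v²t² + 2Dt − x² = 0, so t = (√(D² + v²x²) − D)/v².
√(D² + v²x²) = √(0.40² + 0.62² × 140²) = 86.80; v² = 0.3844.
t = (86.80 − 0.40)/0.3844 = 225 days (vs. the pure-advection estimate x/v = 226 d).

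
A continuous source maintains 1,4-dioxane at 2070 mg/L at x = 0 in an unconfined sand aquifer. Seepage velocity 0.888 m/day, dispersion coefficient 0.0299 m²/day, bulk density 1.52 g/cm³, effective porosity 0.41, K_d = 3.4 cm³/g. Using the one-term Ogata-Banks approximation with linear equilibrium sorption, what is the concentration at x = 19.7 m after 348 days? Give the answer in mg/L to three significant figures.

2050 mg/L

Retardation factor R = 1 + ρ_b·K_d/n = 1 + 1.52 × 3.4/0.41 = 13.60.
Sorption retards both mechanisms: v_R = v/R = 0.06529 m/day, D_R = D/R = 0.002199 m²/day.
v_R·t = 0.06529 × 348 = 22.72092 m; 2√(D_R t) = 1.750 m; argument = (19.7 − 22.72092)/1.750 = -1.726.
C = C₀ × ½·erfc(-1.726) = 2070 × 0.9927 = 2050 mg/L.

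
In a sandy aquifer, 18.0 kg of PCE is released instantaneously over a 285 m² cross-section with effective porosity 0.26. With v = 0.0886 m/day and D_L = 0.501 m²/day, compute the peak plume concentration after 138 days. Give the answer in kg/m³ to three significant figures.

0.00824 kg/m³

The peak of an instantaneous 1D plume sits at x = vt; there the Gaussian factor is 1 and C_max = M/(n_e·A·√(4πDt)), where n_e·A is the pore area the mass is dissolved in.
√(4πDt) = √(4π × 0.501 × 138) = 29.48 m, so C_max = 18.0/(0.26 × 285 × 29.48) = 0.00824 kg/m³.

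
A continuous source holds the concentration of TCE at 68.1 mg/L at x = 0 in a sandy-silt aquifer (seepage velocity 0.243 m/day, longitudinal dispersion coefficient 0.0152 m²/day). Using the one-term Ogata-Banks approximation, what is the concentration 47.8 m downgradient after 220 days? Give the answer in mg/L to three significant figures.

67.1 mg/L

For a continuous step input, C/C₀ ≈ ½·erfc((x−vt)/(2√(Dt))).
vt = 0.243 × 220 = 53.46 m and 2√(Dt) = 2√(0.0152 × 220) = 3.657 m.
Argument (x−vt)/(2√(Dt)) = (47.8 − 53.46)/3.657 = -1.548; ½·erfc(-1.548) = 0.9857.
C = 68.1 × 0.9857 = 67.1 mg/L.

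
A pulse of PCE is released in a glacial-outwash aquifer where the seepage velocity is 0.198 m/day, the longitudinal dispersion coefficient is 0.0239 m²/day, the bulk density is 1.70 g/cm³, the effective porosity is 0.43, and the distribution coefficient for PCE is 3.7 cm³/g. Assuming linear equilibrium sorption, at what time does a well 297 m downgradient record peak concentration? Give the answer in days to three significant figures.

23400 days

Retardation factor R = 1 + ρ_b·K_d/n = 1 + 1.70 × 3.7/0.43 = 15.63.
Sorption retards both mechanisms: v_R = v/R = 0.01267 m/day, D_R = D/R = 0.001529 m²/day.
Peak time from v_R²t² + 2D_R t − x² = 0: t = (√(D_R² + v_R²x²) − D_R)/v_R².
√(D_R² + v_R²x²) = √(0.001529² + 0.01267² × 297²) = 3.763; v_R² = 0.0001605.
t = (3.763 − 0.001529)/0.0001605 = 23400 days.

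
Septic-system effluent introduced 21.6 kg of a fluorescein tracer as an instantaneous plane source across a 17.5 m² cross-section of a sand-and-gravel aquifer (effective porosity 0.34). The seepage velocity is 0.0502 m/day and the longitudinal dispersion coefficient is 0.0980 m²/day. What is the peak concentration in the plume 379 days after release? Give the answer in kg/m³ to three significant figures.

0.168 kg/m³

The peak of an instantaneous 1D plume sits at x = vt; there the Gaussian factor is 1 and C_max = M/(n_e·A·√(4πDt)), where n_e·A is the pore area the mass is dissolved in.
√(4πDt) = √(4π × 0.0980 × 379) = 21.60 m, so C_max = 21.6/(0.34 × 17.5 × 21.60) = 0.168 kg/m³.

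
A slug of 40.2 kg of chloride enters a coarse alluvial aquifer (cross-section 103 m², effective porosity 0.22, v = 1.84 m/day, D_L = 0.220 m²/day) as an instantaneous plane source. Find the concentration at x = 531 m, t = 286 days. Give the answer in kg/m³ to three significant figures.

For an instantaneous plane source, C(x,t) = M/(n_e·A·√(4πDt)) · exp(−(x−vt)²/(4Dt)), with n_e·A the pore (flow) area.
Plume center vt = 1.84 × 286 = 526.24 m, so the well at 531 m is 4.76 m downgradient of the peak.
√(4πDt) = 28.12 m, giving peak height M/(n_e·A·√(4πDt)) = 40.2/(0.22 × 103 × 28.12) = 0.06309 kg/m³.
(x−vt)²/(4Dt) = (4.76)²/(4 × 0.220 × 286) = 0.09003; exp(−0.09003) = 0.9139.
C = 0.06309 × 0.9139 = 0.0577 kg/m³.

0.0577 kg/m³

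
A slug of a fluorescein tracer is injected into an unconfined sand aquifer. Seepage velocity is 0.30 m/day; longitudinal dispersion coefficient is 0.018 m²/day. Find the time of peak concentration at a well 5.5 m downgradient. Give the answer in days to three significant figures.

For the 1D instantaneous-source solution, setting ∂C/∂t = 0 at fixed x gives v²t² + 2Dt − x² = 0, so t = (√(D² + v²x²) − D)/v².
√(D² + v²x²) = √(0.018² + 0.30² × 5.5²) = 1.650; v² = 0.09.
t = (1.650 − 0.018)/0.09 = 18.1 days (vs. the pure-advection estimate x/v = 18.3 d).

18.1 days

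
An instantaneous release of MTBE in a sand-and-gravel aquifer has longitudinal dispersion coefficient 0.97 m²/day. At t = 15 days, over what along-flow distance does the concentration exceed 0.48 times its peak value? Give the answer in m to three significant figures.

13.1 m

The plume is Gaussian with σ = √(2Dt) = √(2 × 0.97 × 15) = 5.394 m.
C/C_peak = exp(−Δx²/(2σ²)) = 0.48 ⇒ Δx = σ·√(−2 ln 0.48) = 5.394 × 1.212 = 6.538 m.
Width = 2Δx = 13.1 m.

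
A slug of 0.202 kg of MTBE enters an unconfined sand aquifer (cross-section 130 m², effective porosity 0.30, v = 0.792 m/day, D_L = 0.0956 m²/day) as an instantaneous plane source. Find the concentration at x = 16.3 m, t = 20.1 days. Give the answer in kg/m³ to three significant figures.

0.00103 kg/m³

For an instantaneous plane source, C(x,t) = M/(n_e·A·√(4πDt)) · exp(−(x−vt)²/(4Dt)), with n_e·A the pore (flow) area.
Plume center vt = 0.792 × 20.1 = 15.9192 m, so the well at 16.3 m is 0.3808 m downgradient of the peak.
√(4πDt) = 4.914 m, giving peak height M/(n_e·A·√(4πDt)) = 0.202/(0.30 × 130 × 4.914) = 0.001054 kg/m³.
(x−vt)²/(4Dt) = (0.3808)²/(4 × 0.0956 × 20.1) = 0.01887; exp(−0.01887) = 0.9813.
C = 0.001054 × 0.9813 = 0.00103 kg/m³.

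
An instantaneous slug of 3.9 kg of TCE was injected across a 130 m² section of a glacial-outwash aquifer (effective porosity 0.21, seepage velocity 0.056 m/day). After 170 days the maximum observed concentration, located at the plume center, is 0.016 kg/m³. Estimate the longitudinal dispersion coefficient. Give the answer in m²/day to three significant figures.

At the plume center C_max = M/(n_e·A·√(4πDt)), so D = M²/(4πt·(n_e·A·C_max)²).
n_e·A·C_max = 0.21 × 130 × 0.016 = 0.4368 kg/m.
D = 3.9²/(4π × 170 × 0.4368²) = 0.0373 m²/day.

0.0373 m²/day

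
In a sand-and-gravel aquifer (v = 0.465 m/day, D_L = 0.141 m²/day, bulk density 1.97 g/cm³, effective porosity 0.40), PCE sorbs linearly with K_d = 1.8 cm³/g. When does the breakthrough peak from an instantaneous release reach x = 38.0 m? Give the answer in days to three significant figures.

800 days

Retardation factor R = 1 + ρ_b·K_d/n = 1 + 1.97 × 1.8/0.40 = 9.865.
Sorption retards both mechanisms: v_R = v/R = 0.04714 m/day, D_R = D/R = 0.01429 m²/day.
Peak time from v_R²t² + 2D_R t − x² = 0: t = (√(D_R² + v_R²x²) − D_R)/v_R².
√(D_R² + v_R²x²) = √(0.01429² + 0.04714² × 38.0²) = 1.791; v_R² = 0.002222.
t = (1.791 − 0.01429)/0.002222 = 800 days.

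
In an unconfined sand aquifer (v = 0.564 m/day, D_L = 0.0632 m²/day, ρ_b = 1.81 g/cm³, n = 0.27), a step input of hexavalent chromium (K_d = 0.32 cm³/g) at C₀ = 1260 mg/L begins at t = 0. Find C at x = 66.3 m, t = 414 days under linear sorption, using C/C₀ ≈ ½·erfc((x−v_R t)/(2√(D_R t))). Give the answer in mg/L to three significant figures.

Retardation factor R = 1 + ρ_b·K_d/n = 1 + 1.81 × 0.32/0.27 = 3.145.
Sorption retards both mechanisms: v_R = v/R = 0.1793 m/day, D_R = D/R = 0.02010 m²/day.
v_R·t = 0.1793 × 414 = 74.2302 m; 2√(D_R t) = 5.769 m; argument = (66.3 − 74.2302)/5.769 = -1.375.
C = C₀ × ½·erfc(-1.375) = 1260 × 0.9741 = 1230 mg/L.

1230 mg/L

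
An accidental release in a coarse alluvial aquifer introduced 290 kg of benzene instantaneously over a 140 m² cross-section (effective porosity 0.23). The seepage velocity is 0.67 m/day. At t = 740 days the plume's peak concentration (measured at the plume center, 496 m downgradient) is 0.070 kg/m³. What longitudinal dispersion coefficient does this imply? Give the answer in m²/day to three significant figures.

At the plume center C_max = M/(n_e·A·√(4πDt)), so D = M²/(4πt·(n_e·A·C_max)²).
n_e·A·C_max = 0.23 × 140 × 0.070 = 2.254 kg/m.
D = 290²/(4π × 740 × 2.254²) = 1.78 m²/day.

1.78 m²/day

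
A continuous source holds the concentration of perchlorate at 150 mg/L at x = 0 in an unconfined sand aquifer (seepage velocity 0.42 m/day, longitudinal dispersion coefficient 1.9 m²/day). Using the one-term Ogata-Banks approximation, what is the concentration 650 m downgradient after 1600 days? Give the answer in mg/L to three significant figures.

91.7 mg/L

For a continuous step input, C/C₀ ≈ ½·erfc((x−vt)/(2√(Dt))).
vt = 0.42 × 1600 = 672 m and 2√(Dt) = 2√(1.9 × 1600) = 110.3 m.
Argument (x−vt)/(2√(Dt)) = (650 − 672)/110.3 = -0.1995; ½·erfc(-0.1995) = 0.6111.
C = 150 × 0.6111 = 91.7 mg/L.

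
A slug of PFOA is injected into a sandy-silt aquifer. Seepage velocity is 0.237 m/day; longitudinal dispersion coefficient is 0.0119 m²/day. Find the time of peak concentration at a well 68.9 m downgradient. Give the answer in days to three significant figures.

For the 1D instantaneous-source solution, setting ∂C/∂t = 0 at fixed x gives v²t² + 2Dt − x² = 0, so t = (√(D² + v²x²) − D)/v².
√(D² + v²x²) = √(0.0119² + 0.237² × 68.9²) = 16.33; v² = 0.056169.
t = (16.33 − 0.0119)/0.056169 = 291 days (vs. the pure-advection estimate x/v = 291 d).

291 days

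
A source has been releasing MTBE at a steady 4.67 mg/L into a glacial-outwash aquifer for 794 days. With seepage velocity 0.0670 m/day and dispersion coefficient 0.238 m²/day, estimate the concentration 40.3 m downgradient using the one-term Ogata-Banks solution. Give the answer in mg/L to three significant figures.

For a continuous step input, C/C₀ ≈ ½·erfc((x−vt)/(2√(Dt))).
vt = 0.0670 × 794 = 53.198 m and 2√(Dt) = 2√(0.238 × 794) = 27.49 m.
Argument (x−vt)/(2√(Dt)) = (40.3 − 53.198)/27.49 = -0.4692; ½·erfc(-0.4692) = 0.7465.
C = 4.67 × 0.7465 = 3.49 mg/L.

3.49 mg/L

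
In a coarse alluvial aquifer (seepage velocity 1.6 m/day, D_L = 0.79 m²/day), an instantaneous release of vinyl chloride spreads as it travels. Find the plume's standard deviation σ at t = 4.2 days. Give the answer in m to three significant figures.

2.58 m

Dispersive spreading gives a Gaussian with σ² = 2Dt; advection only shifts the center.
σ = √(2 × 0.79 × 4.2) = 2.58 m.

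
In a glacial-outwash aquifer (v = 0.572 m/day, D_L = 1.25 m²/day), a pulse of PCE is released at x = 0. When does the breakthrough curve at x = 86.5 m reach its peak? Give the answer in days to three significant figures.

147 days

For the 1D instantaneous-source solution, setting ∂C/∂t = 0 at fixed x gives v²t² + 2Dt − x² = 0, so t = (√(D² + v²x²) − D)/v².
√(D² + v²x²) = √(1.25² + 0.572² × 86.5²) = 49.49; v² = 0.327184.
t = (49.49 − 1.25)/0.327184 = 147 days (vs. the pure-advection estimate x/v = 151 d).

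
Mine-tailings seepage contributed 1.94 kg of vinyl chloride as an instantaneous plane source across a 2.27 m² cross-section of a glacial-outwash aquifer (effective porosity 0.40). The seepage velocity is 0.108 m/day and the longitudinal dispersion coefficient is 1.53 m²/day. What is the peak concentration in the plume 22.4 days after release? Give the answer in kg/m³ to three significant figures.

0.103 kg/m³

The peak of an instantaneous 1D plume sits at x = vt; there the Gaussian factor is 1 and C_max = M/(n_e·A·√(4πDt)), where n_e·A is the pore area the mass is dissolved in.
√(4πDt) = √(4π × 1.53 × 22.4) = 20.75 m, so C_max = 1.94/(0.40 × 2.27 × 20.75) = 0.103 kg/m³.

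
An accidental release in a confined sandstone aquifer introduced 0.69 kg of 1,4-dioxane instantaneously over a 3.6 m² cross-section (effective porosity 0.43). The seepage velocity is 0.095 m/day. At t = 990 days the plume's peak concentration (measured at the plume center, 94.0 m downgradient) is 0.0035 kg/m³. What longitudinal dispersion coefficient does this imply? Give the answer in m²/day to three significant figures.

1.30 m²/day

At the plume center C_max = M/(n_e·A·√(4πDt)), so D = M²/(4πt·(n_e·A·C_max)²).
n_e·A·C_max = 0.43 × 3.6 × 0.0035 = 0.005418 kg/m.
D = 0.69²/(4π × 990 × 0.005418²) = 1.30 m²/day.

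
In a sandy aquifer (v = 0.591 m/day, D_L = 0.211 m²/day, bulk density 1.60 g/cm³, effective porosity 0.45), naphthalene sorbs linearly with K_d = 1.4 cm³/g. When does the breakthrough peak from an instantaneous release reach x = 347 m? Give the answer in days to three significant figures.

Retardation factor R = 1 + ρ_b·K_d/n = 1 + 1.60 × 1.4/0.45 = 5.978.
Sorption retards both mechanisms: v_R = v/R = 0.09886 m/day, D_R = D/R = 0.03530 m²/day.
Peak time from v_R²t² + 2D_R t − x² = 0: t = (√(D_R² + v_R²x²) − D_R)/v_R².
√(D_R² + v_R²x²) = √(0.03530² + 0.09886² × 347²) = 34.30; v_R² = 0.009773.
t = (34.30 − 0.03530)/0.009773 = 3510 days.

3510 days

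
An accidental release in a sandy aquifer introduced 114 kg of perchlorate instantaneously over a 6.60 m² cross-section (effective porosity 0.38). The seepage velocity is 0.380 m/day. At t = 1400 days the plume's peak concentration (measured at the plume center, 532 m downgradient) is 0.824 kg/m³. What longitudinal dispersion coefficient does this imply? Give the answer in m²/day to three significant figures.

0.173 m²/day

At the plume center C_max = M/(n_e·A·√(4πDt)), so D = M²/(4πt·(n_e·A·C_max)²).
n_e·A·C_max = 0.38 × 6.60 × 0.824 = 2.067 kg/m.
D = 114²/(4π × 1400 × 2.067²) = 0.173 m²/day.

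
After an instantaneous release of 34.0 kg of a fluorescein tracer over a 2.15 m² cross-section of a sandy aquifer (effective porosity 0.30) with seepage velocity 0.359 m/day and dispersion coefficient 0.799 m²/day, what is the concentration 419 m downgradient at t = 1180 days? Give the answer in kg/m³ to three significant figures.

For an instantaneous plane source, C(x,t) = M/(n_e·A·√(4πDt)) · exp(−(x−vt)²/(4Dt)), with n_e·A the pore (flow) area.
Plume center vt = 0.359 × 1180 = 423.62 m, so the well at 419 m is 4.62 m upgradient of the peak.
√(4πDt) = 108.8 m, giving peak height M/(n_e·A·√(4πDt)) = 34.0/(0.30 × 2.15 × 108.8) = 0.4845 kg/m³.
(x−vt)²/(4Dt) = (-4.62)²/(4 × 0.799 × 1180) = 0.005660; exp(−0.005660) = 0.9944.
C = 0.4845 × 0.9944 = 0.482 kg/m³.

0.482 kg/m³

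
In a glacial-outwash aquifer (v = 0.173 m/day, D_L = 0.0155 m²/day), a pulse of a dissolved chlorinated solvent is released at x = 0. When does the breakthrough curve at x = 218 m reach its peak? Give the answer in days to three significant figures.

1260 days

For the 1D instantaneous-source solution, setting ∂C/∂t = 0 at fixed x gives v²t² + 2Dt − x² = 0, so t = (√(D² + v²x²) − D)/v².
√(D² + v²x²) = √(0.0155² + 0.173² × 218²) = 37.71; v² = 0.029929.
t = (37.71 − 0.0155)/0.029929 = 1260 days (vs. the pure-advection estimate x/v = 1260 d).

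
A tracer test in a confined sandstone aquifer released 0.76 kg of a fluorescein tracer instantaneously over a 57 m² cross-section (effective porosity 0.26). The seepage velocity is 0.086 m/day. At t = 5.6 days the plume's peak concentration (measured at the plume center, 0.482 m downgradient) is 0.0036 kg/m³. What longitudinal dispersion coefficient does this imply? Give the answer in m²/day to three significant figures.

At the plume center C_max = M/(n_e·A·√(4πDt)), so D = M²/(4πt·(n_e·A·C_max)²).
n_e·A·C_max = 0.26 × 57 × 0.0036 = 0.05335 kg/m.
D = 0.76²/(4π × 5.6 × 0.05335²) = 2.88 m²/day.

2.88 m²/day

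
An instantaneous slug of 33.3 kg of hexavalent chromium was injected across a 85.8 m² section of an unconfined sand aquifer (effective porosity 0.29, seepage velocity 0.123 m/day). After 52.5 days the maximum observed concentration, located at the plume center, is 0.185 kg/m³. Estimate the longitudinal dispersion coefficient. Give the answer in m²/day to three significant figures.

0.0793 m²/day

At the plume center C_max = M/(n_e·A·√(4πDt)), so D = M²/(4πt·(n_e·A·C_max)²).
n_e·A·C_max = 0.29 × 85.8 × 0.185 = 4.603 kg/m.
D = 33.3²/(4π × 52.5 × 4.603²) = 0.0793 m²/day.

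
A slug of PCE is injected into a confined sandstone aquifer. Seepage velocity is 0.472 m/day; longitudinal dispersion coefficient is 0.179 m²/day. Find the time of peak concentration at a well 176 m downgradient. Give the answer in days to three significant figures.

For the 1D instantaneous-source solution, setting ∂C/∂t = 0 at fixed x gives v²t² + 2Dt − x² = 0, so t = (√(D² + v²x²) − D)/v².
√(D² + v²x²) = √(0.179² + 0.472² × 176²) = 83.07; v² = 0.222784.
t = (83.07 − 0.179)/0.222784 = 372 days (vs. the pure-advection estimate x/v = 373 d).

372 days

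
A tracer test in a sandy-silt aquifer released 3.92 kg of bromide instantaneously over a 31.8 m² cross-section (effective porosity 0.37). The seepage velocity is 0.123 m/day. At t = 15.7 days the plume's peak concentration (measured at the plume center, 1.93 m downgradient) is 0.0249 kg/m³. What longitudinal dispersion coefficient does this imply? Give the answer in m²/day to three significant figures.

0.907 m²/day

At the plume center C_max = M/(n_e·A·√(4πDt)), so D = M²/(4πt·(n_e·A·C_max)²).
n_e·A·C_max = 0.37 × 31.8 × 0.0249 = 0.2930 kg/m.
D = 3.92²/(4π × 15.7 × 0.2930²) = 0.907 m²/day.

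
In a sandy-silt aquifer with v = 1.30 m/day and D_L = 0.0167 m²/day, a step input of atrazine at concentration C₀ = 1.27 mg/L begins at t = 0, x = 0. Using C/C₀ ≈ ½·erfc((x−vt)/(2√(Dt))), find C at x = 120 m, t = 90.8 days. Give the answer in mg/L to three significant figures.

For a continuous step input, C/C₀ ≈ ½·erfc((x−vt)/(2√(Dt))).
vt = 1.30 × 90.8 = 118.04 m and 2√(Dt) = 2√(0.0167 × 90.8) = 2.463 m.
Argument (x−vt)/(2√(Dt)) = (120 − 118.04)/2.463 = 0.7958; ½·erfc(0.7958) = 0.1302.
C = 1.27 × 0.1302 = 0.165 mg/L.

0.165 mg/L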